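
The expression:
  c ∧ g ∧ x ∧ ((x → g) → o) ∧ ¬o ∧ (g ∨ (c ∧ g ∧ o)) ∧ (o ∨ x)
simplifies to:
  False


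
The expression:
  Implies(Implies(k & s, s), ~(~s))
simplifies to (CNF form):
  s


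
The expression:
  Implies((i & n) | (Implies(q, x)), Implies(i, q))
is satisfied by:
  {q: True, i: False}
  {i: False, q: False}
  {i: True, q: True}


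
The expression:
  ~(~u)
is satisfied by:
  {u: True}


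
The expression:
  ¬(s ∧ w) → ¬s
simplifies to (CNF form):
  w ∨ ¬s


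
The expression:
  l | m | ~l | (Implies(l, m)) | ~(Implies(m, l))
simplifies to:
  True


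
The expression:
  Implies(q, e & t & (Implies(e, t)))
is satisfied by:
  {e: True, t: True, q: False}
  {e: True, t: False, q: False}
  {t: True, e: False, q: False}
  {e: False, t: False, q: False}
  {q: True, e: True, t: True}


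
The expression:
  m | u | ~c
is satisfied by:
  {u: True, m: True, c: False}
  {u: True, c: False, m: False}
  {m: True, c: False, u: False}
  {m: False, c: False, u: False}
  {u: True, m: True, c: True}
  {u: True, c: True, m: False}
  {m: True, c: True, u: False}


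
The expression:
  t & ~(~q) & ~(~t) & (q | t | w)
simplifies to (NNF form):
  q & t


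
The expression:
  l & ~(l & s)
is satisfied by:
  {l: True, s: False}


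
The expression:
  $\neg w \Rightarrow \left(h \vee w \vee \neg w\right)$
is always true.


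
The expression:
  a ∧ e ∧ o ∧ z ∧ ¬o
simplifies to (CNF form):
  False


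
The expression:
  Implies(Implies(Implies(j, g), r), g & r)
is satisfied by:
  {g: True, r: False, j: False}
  {j: True, g: True, r: False}
  {g: True, r: True, j: False}
  {j: True, g: True, r: True}
  {j: False, r: False, g: False}


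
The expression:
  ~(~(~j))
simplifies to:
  ~j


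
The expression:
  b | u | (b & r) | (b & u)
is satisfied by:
  {b: True, u: True}
  {b: True, u: False}
  {u: True, b: False}


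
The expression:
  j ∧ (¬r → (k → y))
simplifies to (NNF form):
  j ∧ (r ∨ y ∨ ¬k)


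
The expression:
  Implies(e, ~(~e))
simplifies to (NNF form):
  True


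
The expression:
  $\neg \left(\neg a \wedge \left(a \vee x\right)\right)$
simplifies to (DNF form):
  $a \vee \neg x$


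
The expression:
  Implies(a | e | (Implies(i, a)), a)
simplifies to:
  a | (i & ~e)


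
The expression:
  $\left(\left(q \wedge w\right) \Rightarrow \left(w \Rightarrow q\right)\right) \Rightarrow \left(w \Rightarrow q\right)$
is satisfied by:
  {q: True, w: False}
  {w: False, q: False}
  {w: True, q: True}


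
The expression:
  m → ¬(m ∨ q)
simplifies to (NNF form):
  ¬m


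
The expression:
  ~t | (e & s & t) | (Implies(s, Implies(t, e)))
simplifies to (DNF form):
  e | ~s | ~t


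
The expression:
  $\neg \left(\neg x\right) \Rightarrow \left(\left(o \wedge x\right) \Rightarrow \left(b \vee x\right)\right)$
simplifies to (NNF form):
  $\text{True}$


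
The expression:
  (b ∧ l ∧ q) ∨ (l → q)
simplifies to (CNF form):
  q ∨ ¬l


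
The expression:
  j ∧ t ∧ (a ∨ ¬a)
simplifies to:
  j ∧ t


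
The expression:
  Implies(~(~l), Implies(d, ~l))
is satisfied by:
  {l: False, d: False}
  {d: True, l: False}
  {l: True, d: False}


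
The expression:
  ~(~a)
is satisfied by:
  {a: True}


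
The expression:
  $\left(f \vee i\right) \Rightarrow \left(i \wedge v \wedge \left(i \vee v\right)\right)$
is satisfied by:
  {v: True, f: False, i: False}
  {v: False, f: False, i: False}
  {i: True, v: True, f: False}
  {f: True, i: True, v: True}


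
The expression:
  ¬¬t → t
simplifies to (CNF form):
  True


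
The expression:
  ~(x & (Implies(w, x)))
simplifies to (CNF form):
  ~x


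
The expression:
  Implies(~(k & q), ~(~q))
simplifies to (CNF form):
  q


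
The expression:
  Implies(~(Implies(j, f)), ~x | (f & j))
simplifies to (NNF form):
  f | ~j | ~x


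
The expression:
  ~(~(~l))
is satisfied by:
  {l: False}


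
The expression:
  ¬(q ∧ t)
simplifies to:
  ¬q ∨ ¬t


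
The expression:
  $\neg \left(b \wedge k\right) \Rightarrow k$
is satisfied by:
  {k: True}


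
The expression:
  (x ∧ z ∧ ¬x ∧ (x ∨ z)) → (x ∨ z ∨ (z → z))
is always true.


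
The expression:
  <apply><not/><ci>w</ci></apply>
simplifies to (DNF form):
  <apply><not/><ci>w</ci></apply>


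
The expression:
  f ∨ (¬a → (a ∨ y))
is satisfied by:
  {a: True, y: True, f: True}
  {a: True, y: True, f: False}
  {a: True, f: True, y: False}
  {a: True, f: False, y: False}
  {y: True, f: True, a: False}
  {y: True, f: False, a: False}
  {f: True, y: False, a: False}


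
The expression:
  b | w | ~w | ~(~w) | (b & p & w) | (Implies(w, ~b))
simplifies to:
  True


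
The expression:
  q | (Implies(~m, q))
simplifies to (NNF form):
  m | q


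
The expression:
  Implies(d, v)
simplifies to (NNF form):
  v | ~d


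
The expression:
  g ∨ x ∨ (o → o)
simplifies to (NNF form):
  True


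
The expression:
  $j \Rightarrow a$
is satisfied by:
  {a: True, j: False}
  {j: False, a: False}
  {j: True, a: True}


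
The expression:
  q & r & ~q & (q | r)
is never true.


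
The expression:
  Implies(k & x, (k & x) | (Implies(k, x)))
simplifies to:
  True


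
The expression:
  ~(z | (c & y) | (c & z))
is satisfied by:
  {z: False, c: False, y: False}
  {y: True, z: False, c: False}
  {c: True, z: False, y: False}


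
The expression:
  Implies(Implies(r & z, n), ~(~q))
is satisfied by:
  {q: True, z: True, r: True, n: False}
  {q: True, z: True, r: False, n: False}
  {q: True, r: True, z: False, n: False}
  {q: True, r: False, z: False, n: False}
  {n: True, q: True, z: True, r: True}
  {n: True, q: True, z: True, r: False}
  {n: True, q: True, z: False, r: True}
  {n: True, q: True, z: False, r: False}
  {z: True, r: True, q: False, n: False}


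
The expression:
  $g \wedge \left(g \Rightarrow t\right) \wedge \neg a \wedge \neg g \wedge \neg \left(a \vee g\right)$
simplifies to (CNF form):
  $\text{False}$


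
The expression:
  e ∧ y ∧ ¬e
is never true.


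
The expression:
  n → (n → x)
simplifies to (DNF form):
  x ∨ ¬n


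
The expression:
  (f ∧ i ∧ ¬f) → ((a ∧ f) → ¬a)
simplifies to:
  True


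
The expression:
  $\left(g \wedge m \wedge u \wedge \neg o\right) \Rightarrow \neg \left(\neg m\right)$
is always true.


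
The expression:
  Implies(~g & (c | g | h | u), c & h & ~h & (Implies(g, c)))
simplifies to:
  g | (~c & ~h & ~u)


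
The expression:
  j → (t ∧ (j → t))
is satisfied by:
  {t: True, j: False}
  {j: False, t: False}
  {j: True, t: True}


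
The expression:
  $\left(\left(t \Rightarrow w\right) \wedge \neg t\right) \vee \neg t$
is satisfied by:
  {t: False}


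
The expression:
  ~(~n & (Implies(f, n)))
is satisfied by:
  {n: True, f: True}
  {n: True, f: False}
  {f: True, n: False}


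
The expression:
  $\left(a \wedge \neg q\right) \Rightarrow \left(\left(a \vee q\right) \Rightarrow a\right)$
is always true.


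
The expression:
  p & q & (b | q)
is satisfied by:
  {p: True, q: True}


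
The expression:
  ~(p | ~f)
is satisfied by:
  {f: True, p: False}


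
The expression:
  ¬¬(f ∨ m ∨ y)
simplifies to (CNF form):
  f ∨ m ∨ y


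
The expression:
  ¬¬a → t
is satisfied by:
  {t: True, a: False}
  {a: False, t: False}
  {a: True, t: True}


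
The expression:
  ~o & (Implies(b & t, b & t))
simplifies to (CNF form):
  ~o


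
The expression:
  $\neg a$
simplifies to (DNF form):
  $\neg a$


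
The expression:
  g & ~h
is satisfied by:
  {g: True, h: False}


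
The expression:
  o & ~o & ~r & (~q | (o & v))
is never true.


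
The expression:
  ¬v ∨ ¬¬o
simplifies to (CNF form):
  o ∨ ¬v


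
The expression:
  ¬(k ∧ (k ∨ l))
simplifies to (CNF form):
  ¬k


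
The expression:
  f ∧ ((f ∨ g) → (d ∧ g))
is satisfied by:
  {g: True, d: True, f: True}


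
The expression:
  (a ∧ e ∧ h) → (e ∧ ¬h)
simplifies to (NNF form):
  ¬a ∨ ¬e ∨ ¬h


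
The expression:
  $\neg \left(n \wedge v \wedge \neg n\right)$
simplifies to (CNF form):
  $\text{True}$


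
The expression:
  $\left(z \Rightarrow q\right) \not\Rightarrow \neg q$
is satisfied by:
  {q: True}


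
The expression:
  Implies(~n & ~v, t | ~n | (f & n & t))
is always true.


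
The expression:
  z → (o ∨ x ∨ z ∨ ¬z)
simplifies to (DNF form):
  True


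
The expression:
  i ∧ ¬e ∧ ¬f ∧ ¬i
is never true.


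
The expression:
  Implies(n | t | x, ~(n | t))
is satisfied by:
  {n: False, t: False}


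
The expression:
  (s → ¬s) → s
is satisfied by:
  {s: True}


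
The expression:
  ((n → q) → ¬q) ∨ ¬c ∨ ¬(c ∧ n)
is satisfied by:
  {c: False, q: False, n: False}
  {n: True, c: False, q: False}
  {q: True, c: False, n: False}
  {n: True, q: True, c: False}
  {c: True, n: False, q: False}
  {n: True, c: True, q: False}
  {q: True, c: True, n: False}


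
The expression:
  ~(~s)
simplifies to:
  s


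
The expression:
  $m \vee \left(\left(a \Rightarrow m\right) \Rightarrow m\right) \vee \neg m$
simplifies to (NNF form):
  $\text{True}$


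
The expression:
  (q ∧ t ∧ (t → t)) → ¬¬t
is always true.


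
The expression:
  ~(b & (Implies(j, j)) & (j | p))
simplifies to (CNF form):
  (~b | ~j) & (~b | ~p)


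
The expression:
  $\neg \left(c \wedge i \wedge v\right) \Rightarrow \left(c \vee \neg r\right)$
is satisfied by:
  {c: True, r: False}
  {r: False, c: False}
  {r: True, c: True}


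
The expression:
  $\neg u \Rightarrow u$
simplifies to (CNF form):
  $u$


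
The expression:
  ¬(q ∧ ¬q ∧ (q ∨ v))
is always true.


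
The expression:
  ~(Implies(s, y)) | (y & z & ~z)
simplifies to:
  s & ~y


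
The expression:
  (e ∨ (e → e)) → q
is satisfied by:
  {q: True}


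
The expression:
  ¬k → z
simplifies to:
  k ∨ z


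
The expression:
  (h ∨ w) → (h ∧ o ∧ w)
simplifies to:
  (h ∨ ¬w) ∧ (o ∨ ¬w) ∧ (w ∨ ¬h)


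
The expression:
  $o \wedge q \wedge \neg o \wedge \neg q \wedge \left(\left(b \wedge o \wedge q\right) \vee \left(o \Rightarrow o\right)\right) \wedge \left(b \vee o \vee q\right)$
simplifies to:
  $\text{False}$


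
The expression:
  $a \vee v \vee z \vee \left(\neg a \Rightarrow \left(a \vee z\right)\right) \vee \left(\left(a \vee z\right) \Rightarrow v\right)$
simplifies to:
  $\text{True}$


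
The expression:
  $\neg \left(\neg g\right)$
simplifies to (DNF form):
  $g$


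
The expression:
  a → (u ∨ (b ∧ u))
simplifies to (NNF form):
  u ∨ ¬a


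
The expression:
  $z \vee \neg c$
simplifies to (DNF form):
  $z \vee \neg c$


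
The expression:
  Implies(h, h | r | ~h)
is always true.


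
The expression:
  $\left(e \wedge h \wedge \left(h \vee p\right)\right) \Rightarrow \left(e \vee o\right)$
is always true.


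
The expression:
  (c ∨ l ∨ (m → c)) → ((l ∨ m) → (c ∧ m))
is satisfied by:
  {c: True, m: True, l: False}
  {c: True, m: False, l: False}
  {m: True, c: False, l: False}
  {c: False, m: False, l: False}
  {c: True, l: True, m: True}


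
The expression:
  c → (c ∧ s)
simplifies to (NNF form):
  s ∨ ¬c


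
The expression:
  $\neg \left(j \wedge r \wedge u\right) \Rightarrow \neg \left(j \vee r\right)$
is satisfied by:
  {u: True, r: False, j: False}
  {u: False, r: False, j: False}
  {r: True, j: True, u: True}


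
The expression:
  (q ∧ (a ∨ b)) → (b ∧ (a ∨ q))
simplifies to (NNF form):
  b ∨ ¬a ∨ ¬q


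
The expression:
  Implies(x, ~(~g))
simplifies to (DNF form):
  g | ~x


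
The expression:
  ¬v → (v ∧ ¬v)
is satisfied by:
  {v: True}


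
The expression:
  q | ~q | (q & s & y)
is always true.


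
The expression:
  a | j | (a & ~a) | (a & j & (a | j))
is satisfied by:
  {a: True, j: True}
  {a: True, j: False}
  {j: True, a: False}


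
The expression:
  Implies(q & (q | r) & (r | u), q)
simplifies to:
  True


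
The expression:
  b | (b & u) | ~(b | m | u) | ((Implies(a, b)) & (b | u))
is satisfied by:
  {b: True, a: False, m: False, u: False}
  {b: True, u: True, a: False, m: False}
  {b: True, m: True, a: False, u: False}
  {b: True, u: True, m: True, a: False}
  {b: True, a: True, m: False, u: False}
  {b: True, u: True, a: True, m: False}
  {b: True, m: True, a: True, u: False}
  {b: True, u: True, m: True, a: True}
  {u: False, a: False, m: False, b: False}
  {u: True, a: False, m: False, b: False}
  {u: True, m: True, a: False, b: False}
  {a: True, u: False, m: False, b: False}


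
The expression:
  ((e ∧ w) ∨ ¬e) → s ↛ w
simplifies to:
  ¬w ∧ (e ∨ s)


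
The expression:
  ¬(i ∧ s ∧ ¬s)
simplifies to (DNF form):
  True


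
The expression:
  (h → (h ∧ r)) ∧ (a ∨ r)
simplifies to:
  r ∨ (a ∧ ¬h)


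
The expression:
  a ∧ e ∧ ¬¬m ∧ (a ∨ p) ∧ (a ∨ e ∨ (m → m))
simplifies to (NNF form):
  a ∧ e ∧ m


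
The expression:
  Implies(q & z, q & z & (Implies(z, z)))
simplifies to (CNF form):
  True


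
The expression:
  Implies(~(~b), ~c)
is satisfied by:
  {c: False, b: False}
  {b: True, c: False}
  {c: True, b: False}


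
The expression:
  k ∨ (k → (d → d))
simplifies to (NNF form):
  True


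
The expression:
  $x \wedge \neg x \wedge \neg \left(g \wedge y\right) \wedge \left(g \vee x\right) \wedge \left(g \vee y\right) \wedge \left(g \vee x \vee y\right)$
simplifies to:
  $\text{False}$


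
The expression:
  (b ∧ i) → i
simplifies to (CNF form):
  True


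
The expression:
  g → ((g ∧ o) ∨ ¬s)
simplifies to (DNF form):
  o ∨ ¬g ∨ ¬s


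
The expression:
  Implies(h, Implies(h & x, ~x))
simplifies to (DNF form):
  ~h | ~x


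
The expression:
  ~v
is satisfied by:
  {v: False}


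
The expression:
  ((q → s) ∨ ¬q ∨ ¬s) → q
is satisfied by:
  {q: True}


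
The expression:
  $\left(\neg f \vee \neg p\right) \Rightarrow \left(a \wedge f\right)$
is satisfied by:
  {a: True, p: True, f: True}
  {a: True, f: True, p: False}
  {p: True, f: True, a: False}


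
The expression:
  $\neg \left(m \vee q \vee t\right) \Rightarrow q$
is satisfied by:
  {t: True, q: True, m: True}
  {t: True, q: True, m: False}
  {t: True, m: True, q: False}
  {t: True, m: False, q: False}
  {q: True, m: True, t: False}
  {q: True, m: False, t: False}
  {m: True, q: False, t: False}


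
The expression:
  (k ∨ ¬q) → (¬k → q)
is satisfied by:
  {k: True, q: True}
  {k: True, q: False}
  {q: True, k: False}


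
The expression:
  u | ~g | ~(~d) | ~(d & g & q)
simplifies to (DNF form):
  True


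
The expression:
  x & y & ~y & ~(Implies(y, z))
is never true.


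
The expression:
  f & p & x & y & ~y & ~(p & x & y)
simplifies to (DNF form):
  False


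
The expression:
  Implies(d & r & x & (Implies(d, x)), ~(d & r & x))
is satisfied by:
  {d: False, x: False, r: False}
  {r: True, d: False, x: False}
  {x: True, d: False, r: False}
  {r: True, x: True, d: False}
  {d: True, r: False, x: False}
  {r: True, d: True, x: False}
  {x: True, d: True, r: False}


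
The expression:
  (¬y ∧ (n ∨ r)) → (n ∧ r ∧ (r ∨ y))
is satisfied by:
  {y: True, r: False, n: False}
  {n: True, y: True, r: False}
  {y: True, r: True, n: False}
  {n: True, y: True, r: True}
  {n: False, r: False, y: False}
  {n: True, r: True, y: False}


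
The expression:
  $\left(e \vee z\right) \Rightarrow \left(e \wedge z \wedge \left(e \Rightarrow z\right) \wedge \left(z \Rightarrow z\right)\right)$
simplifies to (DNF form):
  $\left(e \wedge z\right) \vee \left(\neg e \wedge \neg z\right)$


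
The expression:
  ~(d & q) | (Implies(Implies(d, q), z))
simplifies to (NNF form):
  z | ~d | ~q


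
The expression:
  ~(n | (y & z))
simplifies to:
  ~n & (~y | ~z)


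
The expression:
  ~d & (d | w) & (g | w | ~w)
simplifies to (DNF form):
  w & ~d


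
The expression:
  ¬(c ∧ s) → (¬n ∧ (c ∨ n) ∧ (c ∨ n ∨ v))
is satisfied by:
  {c: True, s: True, n: False}
  {c: True, s: False, n: False}
  {c: True, n: True, s: True}


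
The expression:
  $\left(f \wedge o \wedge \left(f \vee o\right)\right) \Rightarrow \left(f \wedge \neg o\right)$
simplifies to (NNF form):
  $\neg f \vee \neg o$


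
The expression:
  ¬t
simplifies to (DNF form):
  ¬t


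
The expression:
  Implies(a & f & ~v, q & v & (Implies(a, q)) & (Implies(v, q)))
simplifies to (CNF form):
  v | ~a | ~f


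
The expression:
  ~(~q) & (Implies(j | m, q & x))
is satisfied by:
  {x: True, q: True, j: False, m: False}
  {x: True, m: True, q: True, j: False}
  {x: True, j: True, q: True, m: False}
  {x: True, m: True, j: True, q: True}
  {q: True, m: False, j: False, x: False}


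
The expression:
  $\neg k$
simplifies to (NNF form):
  $\neg k$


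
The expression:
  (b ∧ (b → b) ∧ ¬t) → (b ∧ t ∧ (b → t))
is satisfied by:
  {t: True, b: False}
  {b: False, t: False}
  {b: True, t: True}


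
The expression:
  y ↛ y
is never true.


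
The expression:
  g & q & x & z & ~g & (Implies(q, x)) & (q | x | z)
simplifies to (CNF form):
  False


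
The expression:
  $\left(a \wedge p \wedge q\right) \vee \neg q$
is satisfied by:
  {p: True, a: True, q: False}
  {p: True, a: False, q: False}
  {a: True, p: False, q: False}
  {p: False, a: False, q: False}
  {q: True, p: True, a: True}


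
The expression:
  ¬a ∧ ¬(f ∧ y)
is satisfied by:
  {y: False, a: False, f: False}
  {f: True, y: False, a: False}
  {y: True, f: False, a: False}


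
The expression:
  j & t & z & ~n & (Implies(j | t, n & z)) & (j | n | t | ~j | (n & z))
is never true.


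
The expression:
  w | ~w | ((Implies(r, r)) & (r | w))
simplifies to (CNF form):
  True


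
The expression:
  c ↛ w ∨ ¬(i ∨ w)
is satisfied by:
  {c: True, w: False, i: False}
  {w: False, i: False, c: False}
  {i: True, c: True, w: False}


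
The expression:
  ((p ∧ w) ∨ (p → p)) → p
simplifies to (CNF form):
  p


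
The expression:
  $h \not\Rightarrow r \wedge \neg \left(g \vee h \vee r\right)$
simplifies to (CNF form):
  $\text{False}$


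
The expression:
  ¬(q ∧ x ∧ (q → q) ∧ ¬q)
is always true.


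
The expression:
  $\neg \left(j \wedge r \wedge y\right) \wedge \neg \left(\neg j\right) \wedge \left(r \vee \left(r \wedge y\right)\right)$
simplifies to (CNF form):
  $j \wedge r \wedge \neg y$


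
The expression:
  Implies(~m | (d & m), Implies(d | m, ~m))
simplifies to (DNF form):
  ~d | ~m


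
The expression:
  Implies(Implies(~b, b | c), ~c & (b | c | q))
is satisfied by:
  {c: False}


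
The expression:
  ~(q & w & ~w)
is always true.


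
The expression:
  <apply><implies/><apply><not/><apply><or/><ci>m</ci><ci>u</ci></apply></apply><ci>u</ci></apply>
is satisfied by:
  {m: True, u: True}
  {m: True, u: False}
  {u: True, m: False}


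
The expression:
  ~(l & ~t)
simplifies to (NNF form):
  t | ~l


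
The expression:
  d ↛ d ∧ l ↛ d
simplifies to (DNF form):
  False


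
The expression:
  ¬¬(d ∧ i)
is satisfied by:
  {i: True, d: True}


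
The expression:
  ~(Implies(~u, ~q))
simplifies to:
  q & ~u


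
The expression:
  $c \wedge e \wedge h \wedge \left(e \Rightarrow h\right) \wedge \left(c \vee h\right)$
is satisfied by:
  {h: True, c: True, e: True}


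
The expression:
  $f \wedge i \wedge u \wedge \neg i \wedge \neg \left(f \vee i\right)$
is never true.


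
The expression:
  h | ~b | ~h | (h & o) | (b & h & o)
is always true.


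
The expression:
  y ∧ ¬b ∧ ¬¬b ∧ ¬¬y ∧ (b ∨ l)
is never true.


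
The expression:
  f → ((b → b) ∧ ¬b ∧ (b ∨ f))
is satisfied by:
  {b: False, f: False}
  {f: True, b: False}
  {b: True, f: False}


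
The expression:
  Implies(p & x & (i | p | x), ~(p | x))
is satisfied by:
  {p: False, x: False}
  {x: True, p: False}
  {p: True, x: False}


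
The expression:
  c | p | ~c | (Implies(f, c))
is always true.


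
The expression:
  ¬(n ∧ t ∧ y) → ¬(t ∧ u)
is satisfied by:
  {n: True, y: True, u: False, t: False}
  {n: True, y: False, u: False, t: False}
  {y: True, n: False, u: False, t: False}
  {n: False, y: False, u: False, t: False}
  {n: True, t: True, y: True, u: False}
  {n: True, t: True, y: False, u: False}
  {t: True, y: True, n: False, u: False}
  {t: True, n: False, y: False, u: False}
  {n: True, u: True, y: True, t: False}
  {n: True, u: True, y: False, t: False}
  {u: True, y: True, n: False, t: False}
  {u: True, n: False, y: False, t: False}
  {n: True, t: True, u: True, y: True}


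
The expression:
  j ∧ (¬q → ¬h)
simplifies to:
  j ∧ (q ∨ ¬h)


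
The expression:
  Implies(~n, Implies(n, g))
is always true.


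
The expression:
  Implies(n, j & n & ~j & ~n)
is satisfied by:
  {n: False}


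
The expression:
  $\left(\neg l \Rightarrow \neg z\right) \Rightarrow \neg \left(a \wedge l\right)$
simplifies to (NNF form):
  $\neg a \vee \neg l$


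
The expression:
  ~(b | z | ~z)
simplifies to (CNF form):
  False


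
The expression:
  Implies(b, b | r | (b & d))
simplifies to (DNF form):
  True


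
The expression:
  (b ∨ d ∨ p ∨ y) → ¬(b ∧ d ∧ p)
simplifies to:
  ¬b ∨ ¬d ∨ ¬p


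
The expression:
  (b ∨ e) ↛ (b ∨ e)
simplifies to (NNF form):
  False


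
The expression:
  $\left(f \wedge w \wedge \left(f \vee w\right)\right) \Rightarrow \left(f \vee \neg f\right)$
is always true.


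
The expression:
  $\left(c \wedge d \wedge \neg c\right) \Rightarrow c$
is always true.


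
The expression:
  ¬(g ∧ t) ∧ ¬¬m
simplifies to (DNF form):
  (m ∧ ¬g) ∨ (m ∧ ¬t)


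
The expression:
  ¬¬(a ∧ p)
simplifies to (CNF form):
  a ∧ p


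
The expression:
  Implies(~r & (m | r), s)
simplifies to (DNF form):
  r | s | ~m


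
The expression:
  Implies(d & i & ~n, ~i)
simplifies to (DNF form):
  n | ~d | ~i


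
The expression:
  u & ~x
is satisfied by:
  {u: True, x: False}


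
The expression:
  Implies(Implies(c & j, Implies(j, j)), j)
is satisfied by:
  {j: True}


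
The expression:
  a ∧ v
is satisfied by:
  {a: True, v: True}


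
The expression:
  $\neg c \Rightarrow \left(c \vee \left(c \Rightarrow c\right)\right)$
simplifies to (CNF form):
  $\text{True}$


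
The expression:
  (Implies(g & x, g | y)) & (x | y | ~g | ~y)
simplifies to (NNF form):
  True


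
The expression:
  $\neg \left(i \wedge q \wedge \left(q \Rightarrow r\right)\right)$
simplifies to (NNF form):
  $\neg i \vee \neg q \vee \neg r$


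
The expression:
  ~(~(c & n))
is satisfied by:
  {c: True, n: True}


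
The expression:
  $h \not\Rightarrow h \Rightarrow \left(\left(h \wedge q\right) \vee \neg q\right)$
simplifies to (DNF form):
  $\text{True}$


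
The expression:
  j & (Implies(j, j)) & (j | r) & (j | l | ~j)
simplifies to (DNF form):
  j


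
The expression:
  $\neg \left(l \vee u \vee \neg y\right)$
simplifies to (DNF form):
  $y \wedge \neg l \wedge \neg u$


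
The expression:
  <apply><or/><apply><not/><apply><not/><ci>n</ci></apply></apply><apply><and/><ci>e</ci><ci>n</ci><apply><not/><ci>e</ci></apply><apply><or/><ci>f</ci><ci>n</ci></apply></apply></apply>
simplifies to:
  <ci>n</ci>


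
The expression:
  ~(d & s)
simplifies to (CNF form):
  ~d | ~s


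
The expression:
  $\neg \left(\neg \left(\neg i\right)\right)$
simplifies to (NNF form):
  $\neg i$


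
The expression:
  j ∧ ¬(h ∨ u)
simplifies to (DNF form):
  j ∧ ¬h ∧ ¬u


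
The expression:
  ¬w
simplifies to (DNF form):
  ¬w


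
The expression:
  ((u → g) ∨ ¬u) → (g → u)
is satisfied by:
  {u: True, g: False}
  {g: False, u: False}
  {g: True, u: True}


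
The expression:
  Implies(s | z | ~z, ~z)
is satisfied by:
  {z: False}


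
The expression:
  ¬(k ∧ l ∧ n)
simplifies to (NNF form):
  ¬k ∨ ¬l ∨ ¬n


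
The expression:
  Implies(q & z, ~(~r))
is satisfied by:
  {r: True, q: False, z: False}
  {q: False, z: False, r: False}
  {r: True, z: True, q: False}
  {z: True, q: False, r: False}
  {r: True, q: True, z: False}
  {q: True, r: False, z: False}
  {r: True, z: True, q: True}


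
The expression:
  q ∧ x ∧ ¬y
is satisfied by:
  {x: True, q: True, y: False}


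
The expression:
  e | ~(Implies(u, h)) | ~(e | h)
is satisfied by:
  {e: True, h: False}
  {h: False, e: False}
  {h: True, e: True}


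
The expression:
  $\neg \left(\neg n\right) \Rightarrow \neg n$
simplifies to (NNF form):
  $\neg n$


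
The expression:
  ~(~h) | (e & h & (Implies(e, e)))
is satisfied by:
  {h: True}


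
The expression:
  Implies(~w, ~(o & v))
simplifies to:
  w | ~o | ~v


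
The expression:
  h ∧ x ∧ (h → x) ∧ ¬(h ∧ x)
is never true.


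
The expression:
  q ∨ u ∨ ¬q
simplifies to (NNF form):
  True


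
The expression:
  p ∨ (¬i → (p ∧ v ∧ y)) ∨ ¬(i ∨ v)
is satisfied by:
  {i: True, p: True, v: False}
  {i: True, v: False, p: False}
  {p: True, v: False, i: False}
  {p: False, v: False, i: False}
  {i: True, p: True, v: True}
  {i: True, v: True, p: False}
  {p: True, v: True, i: False}


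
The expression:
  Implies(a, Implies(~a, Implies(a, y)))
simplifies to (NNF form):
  True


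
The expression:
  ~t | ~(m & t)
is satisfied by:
  {m: False, t: False}
  {t: True, m: False}
  {m: True, t: False}


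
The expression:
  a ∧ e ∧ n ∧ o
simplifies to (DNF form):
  a ∧ e ∧ n ∧ o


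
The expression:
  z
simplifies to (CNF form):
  z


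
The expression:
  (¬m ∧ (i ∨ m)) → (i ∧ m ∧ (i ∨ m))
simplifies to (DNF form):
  m ∨ ¬i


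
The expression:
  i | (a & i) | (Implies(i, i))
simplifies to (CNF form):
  True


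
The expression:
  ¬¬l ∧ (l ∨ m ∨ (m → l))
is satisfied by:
  {l: True}


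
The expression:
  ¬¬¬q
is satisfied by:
  {q: False}


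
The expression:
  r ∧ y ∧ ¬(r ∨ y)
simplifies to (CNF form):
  False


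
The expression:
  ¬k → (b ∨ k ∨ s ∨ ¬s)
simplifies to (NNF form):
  True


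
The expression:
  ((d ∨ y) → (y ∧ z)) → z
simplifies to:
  d ∨ y ∨ z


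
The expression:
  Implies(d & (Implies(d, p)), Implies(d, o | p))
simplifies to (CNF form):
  True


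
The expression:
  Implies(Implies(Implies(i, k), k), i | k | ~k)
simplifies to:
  True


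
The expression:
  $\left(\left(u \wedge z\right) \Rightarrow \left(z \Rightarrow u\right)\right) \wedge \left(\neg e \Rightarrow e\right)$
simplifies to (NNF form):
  $e$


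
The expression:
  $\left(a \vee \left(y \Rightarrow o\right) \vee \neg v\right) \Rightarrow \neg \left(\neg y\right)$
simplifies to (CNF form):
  $y$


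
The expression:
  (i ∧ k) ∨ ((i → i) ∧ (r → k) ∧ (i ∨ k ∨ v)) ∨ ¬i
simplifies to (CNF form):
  k ∨ ¬i ∨ ¬r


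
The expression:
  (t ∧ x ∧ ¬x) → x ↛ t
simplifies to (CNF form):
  True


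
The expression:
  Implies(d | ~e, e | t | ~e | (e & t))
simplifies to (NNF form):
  True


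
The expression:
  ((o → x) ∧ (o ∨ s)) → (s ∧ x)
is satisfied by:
  {s: False, o: False, x: False}
  {x: True, s: False, o: False}
  {o: True, s: False, x: False}
  {x: True, s: True, o: False}
  {o: True, s: True, x: False}
  {x: True, o: True, s: True}


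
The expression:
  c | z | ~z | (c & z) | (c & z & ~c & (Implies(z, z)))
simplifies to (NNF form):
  True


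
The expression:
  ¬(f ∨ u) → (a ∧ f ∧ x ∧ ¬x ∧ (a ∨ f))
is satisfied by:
  {u: True, f: True}
  {u: True, f: False}
  {f: True, u: False}


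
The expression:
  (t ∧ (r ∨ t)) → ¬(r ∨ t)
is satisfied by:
  {t: False}


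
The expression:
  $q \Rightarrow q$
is always true.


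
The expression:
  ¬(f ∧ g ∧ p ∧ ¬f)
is always true.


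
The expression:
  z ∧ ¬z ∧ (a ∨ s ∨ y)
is never true.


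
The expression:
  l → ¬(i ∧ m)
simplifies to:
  ¬i ∨ ¬l ∨ ¬m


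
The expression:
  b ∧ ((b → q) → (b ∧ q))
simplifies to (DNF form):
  b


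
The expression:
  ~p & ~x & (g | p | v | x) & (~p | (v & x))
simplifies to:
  ~p & ~x & (g | v)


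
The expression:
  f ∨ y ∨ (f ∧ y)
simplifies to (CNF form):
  f ∨ y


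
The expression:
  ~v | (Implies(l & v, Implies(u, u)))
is always true.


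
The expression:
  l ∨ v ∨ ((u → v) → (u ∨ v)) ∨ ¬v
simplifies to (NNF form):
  True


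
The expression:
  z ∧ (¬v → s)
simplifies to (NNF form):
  z ∧ (s ∨ v)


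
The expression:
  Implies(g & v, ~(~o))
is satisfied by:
  {o: True, g: False, v: False}
  {g: False, v: False, o: False}
  {o: True, v: True, g: False}
  {v: True, g: False, o: False}
  {o: True, g: True, v: False}
  {g: True, o: False, v: False}
  {o: True, v: True, g: True}


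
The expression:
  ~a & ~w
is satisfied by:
  {w: False, a: False}


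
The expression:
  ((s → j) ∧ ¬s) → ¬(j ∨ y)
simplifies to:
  s ∨ (¬j ∧ ¬y)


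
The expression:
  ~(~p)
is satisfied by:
  {p: True}


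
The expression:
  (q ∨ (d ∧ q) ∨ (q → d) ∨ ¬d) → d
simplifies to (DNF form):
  d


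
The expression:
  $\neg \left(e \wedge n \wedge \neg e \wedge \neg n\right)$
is always true.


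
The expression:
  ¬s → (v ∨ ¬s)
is always true.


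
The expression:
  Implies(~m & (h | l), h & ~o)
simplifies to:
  m | (h & ~o) | (~h & ~l)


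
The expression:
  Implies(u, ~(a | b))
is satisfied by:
  {a: False, u: False, b: False}
  {b: True, a: False, u: False}
  {a: True, b: False, u: False}
  {b: True, a: True, u: False}
  {u: True, b: False, a: False}


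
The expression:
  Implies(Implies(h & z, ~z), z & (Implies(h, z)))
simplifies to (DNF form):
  z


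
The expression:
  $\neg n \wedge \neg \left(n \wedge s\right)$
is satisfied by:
  {n: False}


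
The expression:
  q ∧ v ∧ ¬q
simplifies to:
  False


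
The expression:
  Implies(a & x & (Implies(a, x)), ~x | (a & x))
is always true.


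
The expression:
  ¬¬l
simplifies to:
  l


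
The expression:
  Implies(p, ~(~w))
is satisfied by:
  {w: True, p: False}
  {p: False, w: False}
  {p: True, w: True}


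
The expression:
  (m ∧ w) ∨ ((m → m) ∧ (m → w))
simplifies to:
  w ∨ ¬m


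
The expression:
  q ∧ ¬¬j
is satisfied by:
  {j: True, q: True}


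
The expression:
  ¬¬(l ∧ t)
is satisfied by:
  {t: True, l: True}


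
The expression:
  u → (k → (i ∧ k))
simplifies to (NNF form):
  i ∨ ¬k ∨ ¬u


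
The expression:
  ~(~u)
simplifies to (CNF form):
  u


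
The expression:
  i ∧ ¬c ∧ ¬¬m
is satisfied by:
  {m: True, i: True, c: False}


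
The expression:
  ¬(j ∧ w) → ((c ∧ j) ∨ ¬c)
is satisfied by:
  {j: True, c: False}
  {c: False, j: False}
  {c: True, j: True}


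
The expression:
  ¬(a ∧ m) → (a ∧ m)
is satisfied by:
  {a: True, m: True}


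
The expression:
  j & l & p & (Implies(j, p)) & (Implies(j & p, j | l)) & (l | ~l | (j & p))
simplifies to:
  j & l & p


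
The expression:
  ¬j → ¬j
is always true.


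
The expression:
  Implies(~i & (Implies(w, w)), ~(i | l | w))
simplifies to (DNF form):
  i | (~l & ~w)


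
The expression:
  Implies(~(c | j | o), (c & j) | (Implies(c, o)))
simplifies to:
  True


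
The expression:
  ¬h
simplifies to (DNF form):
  ¬h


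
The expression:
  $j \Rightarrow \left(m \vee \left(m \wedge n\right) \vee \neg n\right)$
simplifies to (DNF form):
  $m \vee \neg j \vee \neg n$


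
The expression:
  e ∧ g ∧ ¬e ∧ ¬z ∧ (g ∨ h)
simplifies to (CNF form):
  False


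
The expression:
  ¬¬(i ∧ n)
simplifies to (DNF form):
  i ∧ n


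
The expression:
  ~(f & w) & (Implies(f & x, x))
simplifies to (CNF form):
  ~f | ~w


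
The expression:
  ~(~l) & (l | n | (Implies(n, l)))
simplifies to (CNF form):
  l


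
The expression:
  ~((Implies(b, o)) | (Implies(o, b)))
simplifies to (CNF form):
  False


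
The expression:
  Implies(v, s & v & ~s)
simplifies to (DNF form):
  ~v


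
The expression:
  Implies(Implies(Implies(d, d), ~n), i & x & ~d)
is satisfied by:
  {i: True, n: True, x: True, d: False}
  {i: True, n: True, x: False, d: False}
  {n: True, x: True, d: False, i: False}
  {n: True, x: False, d: False, i: False}
  {i: True, n: True, d: True, x: True}
  {i: True, n: True, d: True, x: False}
  {n: True, d: True, x: True, i: False}
  {n: True, d: True, x: False, i: False}
  {i: True, d: False, x: True, n: False}


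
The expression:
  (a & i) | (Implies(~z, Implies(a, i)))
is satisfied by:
  {i: True, z: True, a: False}
  {i: True, z: False, a: False}
  {z: True, i: False, a: False}
  {i: False, z: False, a: False}
  {i: True, a: True, z: True}
  {i: True, a: True, z: False}
  {a: True, z: True, i: False}


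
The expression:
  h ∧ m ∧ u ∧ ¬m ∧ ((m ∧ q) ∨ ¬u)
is never true.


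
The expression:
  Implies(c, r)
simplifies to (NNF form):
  r | ~c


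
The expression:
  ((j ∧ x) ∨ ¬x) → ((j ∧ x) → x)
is always true.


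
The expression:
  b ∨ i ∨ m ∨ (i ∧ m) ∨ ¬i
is always true.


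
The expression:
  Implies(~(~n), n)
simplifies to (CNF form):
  True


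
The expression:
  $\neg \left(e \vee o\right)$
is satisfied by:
  {e: False, o: False}


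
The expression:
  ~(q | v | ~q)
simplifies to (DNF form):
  False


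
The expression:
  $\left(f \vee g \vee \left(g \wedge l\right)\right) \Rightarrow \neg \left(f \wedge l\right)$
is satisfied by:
  {l: False, f: False}
  {f: True, l: False}
  {l: True, f: False}


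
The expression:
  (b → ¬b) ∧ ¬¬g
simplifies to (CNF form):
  g ∧ ¬b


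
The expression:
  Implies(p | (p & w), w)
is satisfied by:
  {w: True, p: False}
  {p: False, w: False}
  {p: True, w: True}


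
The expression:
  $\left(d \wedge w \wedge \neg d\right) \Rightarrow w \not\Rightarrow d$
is always true.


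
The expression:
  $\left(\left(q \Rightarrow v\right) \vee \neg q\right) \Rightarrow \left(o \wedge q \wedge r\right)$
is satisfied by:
  {r: True, o: True, q: True, v: False}
  {r: True, q: True, o: False, v: False}
  {o: True, q: True, r: False, v: False}
  {q: True, r: False, o: False, v: False}
  {r: True, v: True, o: True, q: True}


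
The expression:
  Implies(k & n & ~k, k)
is always true.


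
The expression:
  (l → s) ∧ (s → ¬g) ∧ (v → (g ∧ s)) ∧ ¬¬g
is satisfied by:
  {g: True, v: False, l: False, s: False}


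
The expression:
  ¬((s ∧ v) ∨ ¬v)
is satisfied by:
  {v: True, s: False}


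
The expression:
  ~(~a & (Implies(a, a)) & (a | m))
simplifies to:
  a | ~m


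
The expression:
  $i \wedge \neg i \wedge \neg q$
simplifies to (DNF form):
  $\text{False}$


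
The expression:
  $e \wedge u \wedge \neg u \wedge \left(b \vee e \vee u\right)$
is never true.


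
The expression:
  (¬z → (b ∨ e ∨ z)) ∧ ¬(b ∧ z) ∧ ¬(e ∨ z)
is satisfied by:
  {b: True, e: False, z: False}


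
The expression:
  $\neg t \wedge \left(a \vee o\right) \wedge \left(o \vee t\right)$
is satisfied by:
  {o: True, t: False}


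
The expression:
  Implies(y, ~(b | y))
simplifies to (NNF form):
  ~y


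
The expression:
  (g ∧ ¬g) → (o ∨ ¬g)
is always true.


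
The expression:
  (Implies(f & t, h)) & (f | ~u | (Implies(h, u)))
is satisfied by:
  {h: True, t: False, f: False}
  {h: False, t: False, f: False}
  {f: True, h: True, t: False}
  {f: True, h: False, t: False}
  {t: True, h: True, f: False}
  {t: True, h: False, f: False}
  {t: True, f: True, h: True}


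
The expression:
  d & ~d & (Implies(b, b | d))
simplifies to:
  False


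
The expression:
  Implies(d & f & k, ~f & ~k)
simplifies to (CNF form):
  ~d | ~f | ~k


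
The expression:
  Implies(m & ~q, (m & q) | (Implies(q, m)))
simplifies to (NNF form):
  True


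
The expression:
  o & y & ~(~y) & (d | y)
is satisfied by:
  {o: True, y: True}


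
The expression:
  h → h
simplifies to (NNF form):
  True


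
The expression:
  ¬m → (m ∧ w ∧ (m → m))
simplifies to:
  m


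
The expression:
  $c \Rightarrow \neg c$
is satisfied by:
  {c: False}


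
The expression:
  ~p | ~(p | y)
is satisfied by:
  {p: False}


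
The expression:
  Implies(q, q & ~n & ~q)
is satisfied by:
  {q: False}


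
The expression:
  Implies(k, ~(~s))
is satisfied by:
  {s: True, k: False}
  {k: False, s: False}
  {k: True, s: True}


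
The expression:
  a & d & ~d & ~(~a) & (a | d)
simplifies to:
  False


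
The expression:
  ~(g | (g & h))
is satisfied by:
  {g: False}


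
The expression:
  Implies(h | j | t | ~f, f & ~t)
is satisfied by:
  {f: True, t: False}


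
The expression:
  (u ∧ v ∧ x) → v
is always true.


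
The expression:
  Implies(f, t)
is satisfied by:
  {t: True, f: False}
  {f: False, t: False}
  {f: True, t: True}


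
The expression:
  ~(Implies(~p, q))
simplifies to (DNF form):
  ~p & ~q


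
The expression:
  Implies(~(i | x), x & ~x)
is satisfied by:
  {i: True, x: True}
  {i: True, x: False}
  {x: True, i: False}


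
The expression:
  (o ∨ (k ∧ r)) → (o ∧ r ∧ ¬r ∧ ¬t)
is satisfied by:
  {o: False, k: False, r: False}
  {r: True, o: False, k: False}
  {k: True, o: False, r: False}


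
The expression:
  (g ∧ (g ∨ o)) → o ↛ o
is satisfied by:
  {g: False}


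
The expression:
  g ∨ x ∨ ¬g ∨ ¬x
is always true.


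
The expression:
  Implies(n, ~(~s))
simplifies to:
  s | ~n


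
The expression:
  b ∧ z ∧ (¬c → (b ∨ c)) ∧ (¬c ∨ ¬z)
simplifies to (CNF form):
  b ∧ z ∧ ¬c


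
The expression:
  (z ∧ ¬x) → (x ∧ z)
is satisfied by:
  {x: True, z: False}
  {z: False, x: False}
  {z: True, x: True}


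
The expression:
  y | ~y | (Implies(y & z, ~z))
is always true.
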